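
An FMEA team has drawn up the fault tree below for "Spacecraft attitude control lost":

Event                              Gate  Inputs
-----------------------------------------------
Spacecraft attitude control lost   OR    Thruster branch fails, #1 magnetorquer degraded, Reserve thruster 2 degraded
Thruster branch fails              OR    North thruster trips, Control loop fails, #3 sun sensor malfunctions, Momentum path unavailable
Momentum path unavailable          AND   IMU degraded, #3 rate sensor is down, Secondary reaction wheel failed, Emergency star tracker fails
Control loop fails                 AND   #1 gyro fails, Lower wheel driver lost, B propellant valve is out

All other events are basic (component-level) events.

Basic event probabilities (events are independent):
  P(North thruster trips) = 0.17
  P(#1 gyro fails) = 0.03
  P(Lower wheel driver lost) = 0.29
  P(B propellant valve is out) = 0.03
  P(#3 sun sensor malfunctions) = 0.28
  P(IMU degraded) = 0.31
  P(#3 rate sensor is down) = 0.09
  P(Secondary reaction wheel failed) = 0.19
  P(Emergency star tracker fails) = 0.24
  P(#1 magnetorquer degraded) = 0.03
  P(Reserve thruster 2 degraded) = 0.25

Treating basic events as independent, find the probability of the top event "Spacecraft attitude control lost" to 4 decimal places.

P(Control loop fails) [AND] = 0.03 × 0.29 × 0.03 = 0.000261
P(Momentum path unavailable) [AND] = 0.31 × 0.09 × 0.19 × 0.24 = 0.001272
P(Thruster branch fails) [OR] = 1 − (1−0.17) × (1−0.000261) × (1−0.28) × (1−0.001272) = 0.403316
P(Spacecraft attitude control lost) [OR] = 1 − (1−0.403316) × (1−0.03) × (1−0.25) = 0.565912
Rounded to 4 decimal places: P(Spacecraft attitude control lost) ≈ 0.5659.

0.5659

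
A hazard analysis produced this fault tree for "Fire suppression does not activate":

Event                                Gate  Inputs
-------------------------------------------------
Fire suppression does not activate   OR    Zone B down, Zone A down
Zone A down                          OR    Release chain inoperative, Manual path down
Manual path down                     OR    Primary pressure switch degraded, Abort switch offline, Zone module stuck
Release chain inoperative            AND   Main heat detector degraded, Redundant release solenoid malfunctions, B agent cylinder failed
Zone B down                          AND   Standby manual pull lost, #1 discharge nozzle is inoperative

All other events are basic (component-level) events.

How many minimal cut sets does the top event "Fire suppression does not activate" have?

5

Zone B down [AND]: one cut set from each child combined → 1 × 1 = 1 cut set(s).
Release chain inoperative [AND]: one cut set from each child combined → 1 × 1 × 1 = 1 cut set(s).
Manual path down [OR]: union of children's cut sets → 3 cut set(s).
Zone A down [OR]: union of children's cut sets → 4 cut set(s).
Fire suppression does not activate [OR]: union of children's cut sets → 5 cut set(s).
Minimal cut sets: {#1 discharge nozzle is inoperative, Standby manual pull lost}; {B agent cylinder failed, Main heat detector degraded, Redundant release solenoid malfunctions}; {Primary pressure switch degraded}; {Abort switch offline}; {Zone module stuck}.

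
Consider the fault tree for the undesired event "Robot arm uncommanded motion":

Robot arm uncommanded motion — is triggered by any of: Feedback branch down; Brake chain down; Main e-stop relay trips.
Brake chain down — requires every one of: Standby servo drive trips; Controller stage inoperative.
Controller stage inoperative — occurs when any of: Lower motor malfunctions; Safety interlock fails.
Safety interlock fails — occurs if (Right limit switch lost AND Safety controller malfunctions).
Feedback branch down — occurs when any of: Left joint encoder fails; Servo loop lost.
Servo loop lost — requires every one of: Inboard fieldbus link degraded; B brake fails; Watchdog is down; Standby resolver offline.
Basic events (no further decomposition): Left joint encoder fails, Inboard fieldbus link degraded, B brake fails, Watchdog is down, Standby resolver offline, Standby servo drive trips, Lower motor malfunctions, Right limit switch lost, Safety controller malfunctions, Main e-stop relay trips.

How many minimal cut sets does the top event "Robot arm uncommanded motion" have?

5

Servo loop lost [AND]: one cut set from each child combined → 1 × 1 × 1 × 1 = 1 cut set(s).
Feedback branch down [OR]: union of children's cut sets → 2 cut set(s).
Safety interlock fails [AND]: one cut set from each child combined → 1 × 1 = 1 cut set(s).
Controller stage inoperative [OR]: union of children's cut sets → 2 cut set(s).
Brake chain down [AND]: one cut set from each child combined → 1 × 2 = 2 cut set(s).
Robot arm uncommanded motion [OR]: union of children's cut sets → 5 cut set(s).
Minimal cut sets: {Left joint encoder fails}; {B brake fails, Inboard fieldbus link degraded, Standby resolver offline, Watchdog is down}; {Lower motor malfunctions, Standby servo drive trips}; {Right limit switch lost, Safety controller malfunctions, Standby servo drive trips}; {Main e-stop relay trips}.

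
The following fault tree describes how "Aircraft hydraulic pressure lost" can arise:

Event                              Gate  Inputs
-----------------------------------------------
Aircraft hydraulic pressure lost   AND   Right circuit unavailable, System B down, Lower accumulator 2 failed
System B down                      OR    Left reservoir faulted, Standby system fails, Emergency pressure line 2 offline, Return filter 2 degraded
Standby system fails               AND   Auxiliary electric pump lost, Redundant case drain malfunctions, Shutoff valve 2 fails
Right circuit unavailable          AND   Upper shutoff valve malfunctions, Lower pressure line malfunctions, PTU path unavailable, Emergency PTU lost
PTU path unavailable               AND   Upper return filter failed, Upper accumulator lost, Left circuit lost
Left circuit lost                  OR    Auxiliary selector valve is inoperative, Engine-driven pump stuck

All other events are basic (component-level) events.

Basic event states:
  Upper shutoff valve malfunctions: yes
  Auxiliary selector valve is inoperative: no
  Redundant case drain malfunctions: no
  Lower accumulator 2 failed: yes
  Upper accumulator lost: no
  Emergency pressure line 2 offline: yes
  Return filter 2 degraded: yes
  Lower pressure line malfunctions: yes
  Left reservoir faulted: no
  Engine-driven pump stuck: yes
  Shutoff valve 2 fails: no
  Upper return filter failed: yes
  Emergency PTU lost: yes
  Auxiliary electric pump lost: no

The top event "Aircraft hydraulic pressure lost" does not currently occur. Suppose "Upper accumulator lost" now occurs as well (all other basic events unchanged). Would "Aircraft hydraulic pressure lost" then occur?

Yes

Counterfactual: set "Upper accumulator lost" to occurred.
Left circuit lost [OR]: Auxiliary selector valve is inoperative=not, Engine-driven pump stuck=occurs → at least one input occurs → occurs.
PTU path unavailable [AND]: Upper return filter failed=occurs, Upper accumulator lost=occurs, Left circuit lost=occurs → all inputs occur → occurs.
Right circuit unavailable [AND]: Upper shutoff valve malfunctions=occurs, Lower pressure line malfunctions=occurs, PTU path unavailable=occurs, Emergency PTU lost=occurs → all inputs occur → occurs.
Standby system fails [AND]: Auxiliary electric pump lost=not, Redundant case drain malfunctions=not, Shutoff valve 2 fails=not → not all inputs occur → does not occur.
System B down [OR]: Left reservoir faulted=not, Standby system fails=not, Emergency pressure line 2 offline=occurs, Return filter 2 degraded=occurs → at least one input occurs → occurs.
Aircraft hydraulic pressure lost [AND]: Right circuit unavailable=occurs, System B down=occurs, Lower accumulator 2 failed=occurs → all inputs occur → occurs.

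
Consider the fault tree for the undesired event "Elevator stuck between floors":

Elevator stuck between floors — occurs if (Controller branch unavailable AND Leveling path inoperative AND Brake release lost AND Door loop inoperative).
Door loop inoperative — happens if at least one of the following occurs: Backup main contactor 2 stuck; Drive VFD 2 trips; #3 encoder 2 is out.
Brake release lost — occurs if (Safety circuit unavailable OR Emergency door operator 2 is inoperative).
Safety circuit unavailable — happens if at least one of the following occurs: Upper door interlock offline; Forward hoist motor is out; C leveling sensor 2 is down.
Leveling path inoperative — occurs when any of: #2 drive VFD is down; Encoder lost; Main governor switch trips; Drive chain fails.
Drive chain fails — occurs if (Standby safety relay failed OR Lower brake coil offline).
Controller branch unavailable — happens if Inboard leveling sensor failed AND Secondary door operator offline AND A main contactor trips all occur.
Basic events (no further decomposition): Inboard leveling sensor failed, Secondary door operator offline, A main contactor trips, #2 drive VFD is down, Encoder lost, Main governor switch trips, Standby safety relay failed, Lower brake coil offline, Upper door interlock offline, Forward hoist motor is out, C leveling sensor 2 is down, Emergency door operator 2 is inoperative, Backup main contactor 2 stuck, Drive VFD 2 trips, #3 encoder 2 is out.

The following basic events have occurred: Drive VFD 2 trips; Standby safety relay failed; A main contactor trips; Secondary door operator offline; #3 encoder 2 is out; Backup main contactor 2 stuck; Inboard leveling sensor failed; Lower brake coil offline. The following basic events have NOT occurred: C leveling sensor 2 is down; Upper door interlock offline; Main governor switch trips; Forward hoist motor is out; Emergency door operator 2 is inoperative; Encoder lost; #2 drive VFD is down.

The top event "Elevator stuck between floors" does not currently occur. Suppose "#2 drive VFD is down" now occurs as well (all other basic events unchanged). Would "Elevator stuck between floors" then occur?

Counterfactual: set "#2 drive VFD is down" to occurred.
Controller branch unavailable [AND]: Inboard leveling sensor failed=occurs, Secondary door operator offline=occurs, A main contactor trips=occurs → all inputs occur → occurs.
Drive chain fails [OR]: Standby safety relay failed=occurs, Lower brake coil offline=occurs → at least one input occurs → occurs.
Leveling path inoperative [OR]: #2 drive VFD is down=occurs, Encoder lost=not, Main governor switch trips=not, Drive chain fails=occurs → at least one input occurs → occurs.
Safety circuit unavailable [OR]: Upper door interlock offline=not, Forward hoist motor is out=not, C leveling sensor 2 is down=not → no input occurs → does not occur.
Brake release lost [OR]: Safety circuit unavailable=not, Emergency door operator 2 is inoperative=not → no input occurs → does not occur.
Door loop inoperative [OR]: Backup main contactor 2 stuck=occurs, Drive VFD 2 trips=occurs, #3 encoder 2 is out=occurs → at least one input occurs → occurs.
Elevator stuck between floors [AND]: Controller branch unavailable=occurs, Leveling path inoperative=occurs, Brake release lost=not, Door loop inoperative=occurs → not all inputs occur → does not occur.

No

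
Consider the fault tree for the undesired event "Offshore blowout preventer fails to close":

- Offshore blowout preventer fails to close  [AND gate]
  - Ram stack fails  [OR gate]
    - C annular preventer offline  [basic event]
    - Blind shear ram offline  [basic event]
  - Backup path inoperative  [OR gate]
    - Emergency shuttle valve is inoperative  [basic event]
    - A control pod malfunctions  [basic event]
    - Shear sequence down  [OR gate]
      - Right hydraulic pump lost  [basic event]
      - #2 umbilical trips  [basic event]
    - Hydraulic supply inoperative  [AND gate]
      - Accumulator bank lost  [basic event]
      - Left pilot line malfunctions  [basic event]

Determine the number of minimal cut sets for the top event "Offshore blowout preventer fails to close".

10

Ram stack fails [OR]: union of children's cut sets → 2 cut set(s).
Shear sequence down [OR]: union of children's cut sets → 2 cut set(s).
Hydraulic supply inoperative [AND]: one cut set from each child combined → 1 × 1 = 1 cut set(s).
Backup path inoperative [OR]: union of children's cut sets → 5 cut set(s).
Offshore blowout preventer fails to close [AND]: one cut set from each child combined → 2 × 5 = 10 cut set(s).
Minimal cut sets: {C annular preventer offline, Emergency shuttle valve is inoperative}; {A control pod malfunctions, C annular preventer offline}; {C annular preventer offline, Right hydraulic pump lost}; {#2 umbilical trips, C annular preventer offline}; {Accumulator bank lost, C annular preventer offline, Left pilot line malfunctions}; {Blind shear ram offline, Emergency shuttle valve is inoperative}; {A control pod malfunctions, Blind shear ram offline}; {Blind shear ram offline, Right hydraulic pump lost}; {#2 umbilical trips, Blind shear ram offline}; {Accumulator bank lost, Blind shear ram offline, Left pilot line malfunctions}.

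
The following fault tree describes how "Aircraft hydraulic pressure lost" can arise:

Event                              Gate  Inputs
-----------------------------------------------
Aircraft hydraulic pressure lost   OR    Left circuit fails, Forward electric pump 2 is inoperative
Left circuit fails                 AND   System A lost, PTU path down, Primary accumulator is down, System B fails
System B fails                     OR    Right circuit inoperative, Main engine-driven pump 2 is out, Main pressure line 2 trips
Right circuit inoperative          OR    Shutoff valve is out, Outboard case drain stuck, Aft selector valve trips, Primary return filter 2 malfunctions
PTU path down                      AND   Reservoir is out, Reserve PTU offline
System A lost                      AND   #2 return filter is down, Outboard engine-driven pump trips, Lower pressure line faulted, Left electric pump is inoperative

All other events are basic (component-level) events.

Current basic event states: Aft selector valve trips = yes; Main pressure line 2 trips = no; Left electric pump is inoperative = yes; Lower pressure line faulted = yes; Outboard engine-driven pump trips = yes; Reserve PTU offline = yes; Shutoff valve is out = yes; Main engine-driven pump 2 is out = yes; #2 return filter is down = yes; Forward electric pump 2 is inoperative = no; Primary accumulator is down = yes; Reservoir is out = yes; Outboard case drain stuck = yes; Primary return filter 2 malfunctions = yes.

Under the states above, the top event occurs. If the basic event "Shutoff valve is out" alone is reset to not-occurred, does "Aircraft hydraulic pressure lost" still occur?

Yes

Counterfactual: set "Shutoff valve is out" to not occurred.
System A lost [AND]: #2 return filter is down=occurs, Outboard engine-driven pump trips=occurs, Lower pressure line faulted=occurs, Left electric pump is inoperative=occurs → all inputs occur → occurs.
PTU path down [AND]: Reservoir is out=occurs, Reserve PTU offline=occurs → all inputs occur → occurs.
Right circuit inoperative [OR]: Shutoff valve is out=not, Outboard case drain stuck=occurs, Aft selector valve trips=occurs, Primary return filter 2 malfunctions=occurs → at least one input occurs → occurs.
System B fails [OR]: Right circuit inoperative=occurs, Main engine-driven pump 2 is out=occurs, Main pressure line 2 trips=not → at least one input occurs → occurs.
Left circuit fails [AND]: System A lost=occurs, PTU path down=occurs, Primary accumulator is down=occurs, System B fails=occurs → all inputs occur → occurs.
Aircraft hydraulic pressure lost [OR]: Left circuit fails=occurs, Forward electric pump 2 is inoperative=not → at least one input occurs → occurs.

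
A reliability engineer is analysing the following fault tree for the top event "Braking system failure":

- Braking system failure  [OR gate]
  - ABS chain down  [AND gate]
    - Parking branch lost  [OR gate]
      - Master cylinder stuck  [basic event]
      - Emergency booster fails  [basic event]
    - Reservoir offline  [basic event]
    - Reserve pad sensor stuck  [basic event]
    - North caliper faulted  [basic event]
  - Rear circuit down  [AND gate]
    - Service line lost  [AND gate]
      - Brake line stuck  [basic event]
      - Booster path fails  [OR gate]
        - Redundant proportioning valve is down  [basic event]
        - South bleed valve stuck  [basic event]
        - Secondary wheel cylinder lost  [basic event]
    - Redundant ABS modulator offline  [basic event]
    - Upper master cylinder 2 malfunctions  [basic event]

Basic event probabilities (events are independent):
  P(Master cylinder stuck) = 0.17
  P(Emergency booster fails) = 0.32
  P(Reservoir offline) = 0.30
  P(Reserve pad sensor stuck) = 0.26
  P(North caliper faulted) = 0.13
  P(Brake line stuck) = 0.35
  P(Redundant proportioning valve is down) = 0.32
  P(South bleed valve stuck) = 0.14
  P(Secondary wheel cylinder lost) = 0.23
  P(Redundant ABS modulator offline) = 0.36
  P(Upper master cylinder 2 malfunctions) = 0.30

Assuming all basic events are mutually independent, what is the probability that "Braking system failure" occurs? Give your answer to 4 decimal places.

0.0251

P(Parking branch lost) [OR] = 1 − (1−0.17) × (1−0.32) = 0.435600
P(ABS chain down) [AND] = 0.435600 × 0.30 × 0.26 × 0.13 = 0.004417
P(Booster path fails) [OR] = 1 − (1−0.32) × (1−0.14) × (1−0.23) = 0.549704
P(Service line lost) [AND] = 0.35 × 0.549704 = 0.192396
P(Rear circuit down) [AND] = 0.192396 × 0.36 × 0.30 = 0.020779
P(Braking system failure) [OR] = 1 − (1−0.004417) × (1−0.020779) = 0.025104
Rounded to 4 decimal places: P(Braking system failure) ≈ 0.0251.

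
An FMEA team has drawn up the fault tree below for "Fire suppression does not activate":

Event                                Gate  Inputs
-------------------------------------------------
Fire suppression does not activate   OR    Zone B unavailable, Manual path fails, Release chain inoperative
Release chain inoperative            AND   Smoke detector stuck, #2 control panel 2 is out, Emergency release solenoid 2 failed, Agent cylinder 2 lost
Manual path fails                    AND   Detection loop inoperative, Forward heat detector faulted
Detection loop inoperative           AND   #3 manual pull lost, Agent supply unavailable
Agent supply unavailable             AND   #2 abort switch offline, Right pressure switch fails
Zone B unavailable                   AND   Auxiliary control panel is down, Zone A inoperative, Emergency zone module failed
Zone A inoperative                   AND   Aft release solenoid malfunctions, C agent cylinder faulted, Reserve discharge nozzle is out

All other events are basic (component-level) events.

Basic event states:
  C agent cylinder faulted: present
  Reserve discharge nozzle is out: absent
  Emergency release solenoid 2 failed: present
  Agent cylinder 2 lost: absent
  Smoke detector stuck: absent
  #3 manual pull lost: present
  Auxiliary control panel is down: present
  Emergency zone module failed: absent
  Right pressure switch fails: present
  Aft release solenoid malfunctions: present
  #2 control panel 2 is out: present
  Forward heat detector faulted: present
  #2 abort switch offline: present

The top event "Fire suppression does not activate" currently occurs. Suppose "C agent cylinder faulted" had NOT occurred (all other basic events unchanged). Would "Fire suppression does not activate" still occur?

Yes

Counterfactual: set "C agent cylinder faulted" to not occurred.
Zone A inoperative [AND]: Aft release solenoid malfunctions=occurs, C agent cylinder faulted=not, Reserve discharge nozzle is out=not → not all inputs occur → does not occur.
Zone B unavailable [AND]: Auxiliary control panel is down=occurs, Zone A inoperative=not, Emergency zone module failed=not → not all inputs occur → does not occur.
Agent supply unavailable [AND]: #2 abort switch offline=occurs, Right pressure switch fails=occurs → all inputs occur → occurs.
Detection loop inoperative [AND]: #3 manual pull lost=occurs, Agent supply unavailable=occurs → all inputs occur → occurs.
Manual path fails [AND]: Detection loop inoperative=occurs, Forward heat detector faulted=occurs → all inputs occur → occurs.
Release chain inoperative [AND]: Smoke detector stuck=not, #2 control panel 2 is out=occurs, Emergency release solenoid 2 failed=occurs, Agent cylinder 2 lost=not → not all inputs occur → does not occur.
Fire suppression does not activate [OR]: Zone B unavailable=not, Manual path fails=occurs, Release chain inoperative=not → at least one input occurs → occurs.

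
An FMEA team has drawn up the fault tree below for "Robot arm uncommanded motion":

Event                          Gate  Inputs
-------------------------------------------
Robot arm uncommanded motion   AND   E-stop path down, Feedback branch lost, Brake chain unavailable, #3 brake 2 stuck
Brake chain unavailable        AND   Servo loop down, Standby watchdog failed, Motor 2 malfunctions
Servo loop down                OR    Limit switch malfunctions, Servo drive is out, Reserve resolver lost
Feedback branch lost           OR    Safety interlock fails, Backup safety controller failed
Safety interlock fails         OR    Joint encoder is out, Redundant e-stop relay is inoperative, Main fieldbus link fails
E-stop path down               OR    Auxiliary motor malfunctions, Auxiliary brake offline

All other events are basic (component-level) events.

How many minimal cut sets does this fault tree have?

E-stop path down [OR]: union of children's cut sets → 2 cut set(s).
Safety interlock fails [OR]: union of children's cut sets → 3 cut set(s).
Feedback branch lost [OR]: union of children's cut sets → 4 cut set(s).
Servo loop down [OR]: union of children's cut sets → 3 cut set(s).
Brake chain unavailable [AND]: one cut set from each child combined → 3 × 1 × 1 = 3 cut set(s).
Robot arm uncommanded motion [AND]: one cut set from each child combined → 2 × 4 × 3 × 1 = 24 cut set(s).

24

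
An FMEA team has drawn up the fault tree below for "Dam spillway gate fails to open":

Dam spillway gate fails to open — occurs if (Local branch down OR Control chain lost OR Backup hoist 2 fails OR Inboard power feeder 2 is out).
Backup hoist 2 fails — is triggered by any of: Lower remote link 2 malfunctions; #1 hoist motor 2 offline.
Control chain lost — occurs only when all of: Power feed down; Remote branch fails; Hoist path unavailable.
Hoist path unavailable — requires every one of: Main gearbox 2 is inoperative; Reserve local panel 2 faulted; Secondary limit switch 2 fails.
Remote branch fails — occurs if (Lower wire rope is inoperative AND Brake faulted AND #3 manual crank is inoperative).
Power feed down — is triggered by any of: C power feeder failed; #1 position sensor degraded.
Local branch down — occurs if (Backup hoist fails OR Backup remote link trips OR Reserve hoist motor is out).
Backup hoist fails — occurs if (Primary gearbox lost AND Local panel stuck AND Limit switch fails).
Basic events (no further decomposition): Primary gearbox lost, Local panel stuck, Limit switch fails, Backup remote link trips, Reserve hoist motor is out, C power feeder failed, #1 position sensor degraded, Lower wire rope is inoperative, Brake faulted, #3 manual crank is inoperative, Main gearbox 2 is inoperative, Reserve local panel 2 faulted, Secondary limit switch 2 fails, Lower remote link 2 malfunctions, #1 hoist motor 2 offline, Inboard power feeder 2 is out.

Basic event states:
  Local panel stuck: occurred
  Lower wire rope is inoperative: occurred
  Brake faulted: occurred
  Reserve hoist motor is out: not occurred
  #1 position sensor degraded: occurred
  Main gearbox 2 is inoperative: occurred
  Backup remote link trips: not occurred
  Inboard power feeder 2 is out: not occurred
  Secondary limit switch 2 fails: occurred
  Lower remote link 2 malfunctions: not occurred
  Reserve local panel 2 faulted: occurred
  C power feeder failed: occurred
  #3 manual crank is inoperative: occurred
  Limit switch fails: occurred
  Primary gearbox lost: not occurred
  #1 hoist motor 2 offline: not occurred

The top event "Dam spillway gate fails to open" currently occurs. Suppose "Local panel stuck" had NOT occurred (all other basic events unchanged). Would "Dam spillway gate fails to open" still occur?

Counterfactual: set "Local panel stuck" to not occurred.
Backup hoist fails [AND]: Primary gearbox lost=not, Local panel stuck=not, Limit switch fails=occurs → not all inputs occur → does not occur.
Local branch down [OR]: Backup hoist fails=not, Backup remote link trips=not, Reserve hoist motor is out=not → no input occurs → does not occur.
Power feed down [OR]: C power feeder failed=occurs, #1 position sensor degraded=occurs → at least one input occurs → occurs.
Remote branch fails [AND]: Lower wire rope is inoperative=occurs, Brake faulted=occurs, #3 manual crank is inoperative=occurs → all inputs occur → occurs.
Hoist path unavailable [AND]: Main gearbox 2 is inoperative=occurs, Reserve local panel 2 faulted=occurs, Secondary limit switch 2 fails=occurs → all inputs occur → occurs.
Control chain lost [AND]: Power feed down=occurs, Remote branch fails=occurs, Hoist path unavailable=occurs → all inputs occur → occurs.
Backup hoist 2 fails [OR]: Lower remote link 2 malfunctions=not, #1 hoist motor 2 offline=not → no input occurs → does not occur.
Dam spillway gate fails to open [OR]: Local branch down=not, Control chain lost=occurs, Backup hoist 2 fails=not, Inboard power feeder 2 is out=not → at least one input occurs → occurs.

Yes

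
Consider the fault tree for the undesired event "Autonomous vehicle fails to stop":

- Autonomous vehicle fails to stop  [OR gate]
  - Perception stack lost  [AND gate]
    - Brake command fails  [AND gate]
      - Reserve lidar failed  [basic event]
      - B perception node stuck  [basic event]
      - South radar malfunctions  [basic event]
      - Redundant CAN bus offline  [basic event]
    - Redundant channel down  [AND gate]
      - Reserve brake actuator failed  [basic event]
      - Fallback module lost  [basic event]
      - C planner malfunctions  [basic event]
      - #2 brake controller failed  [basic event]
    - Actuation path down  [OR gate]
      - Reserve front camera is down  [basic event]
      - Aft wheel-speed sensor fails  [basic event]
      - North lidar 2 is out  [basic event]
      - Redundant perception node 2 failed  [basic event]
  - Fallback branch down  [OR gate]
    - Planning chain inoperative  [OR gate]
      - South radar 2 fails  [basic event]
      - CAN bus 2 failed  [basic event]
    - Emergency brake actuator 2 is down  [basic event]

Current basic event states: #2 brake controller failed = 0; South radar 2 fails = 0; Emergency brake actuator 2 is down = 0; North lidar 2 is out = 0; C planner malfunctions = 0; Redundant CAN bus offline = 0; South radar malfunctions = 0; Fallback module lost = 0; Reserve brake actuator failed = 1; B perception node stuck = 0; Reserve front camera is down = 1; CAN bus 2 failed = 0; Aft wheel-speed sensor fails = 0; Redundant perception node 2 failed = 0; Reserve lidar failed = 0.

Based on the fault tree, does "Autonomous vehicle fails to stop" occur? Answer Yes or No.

No

Brake command fails [AND]: Reserve lidar failed=not, B perception node stuck=not, South radar malfunctions=not, Redundant CAN bus offline=not → not all inputs occur → does not occur.
Redundant channel down [AND]: Reserve brake actuator failed=occurs, Fallback module lost=not, C planner malfunctions=not, #2 brake controller failed=not → not all inputs occur → does not occur.
Actuation path down [OR]: Reserve front camera is down=occurs, Aft wheel-speed sensor fails=not, North lidar 2 is out=not, Redundant perception node 2 failed=not → at least one input occurs → occurs.
Perception stack lost [AND]: Brake command fails=not, Redundant channel down=not, Actuation path down=occurs → not all inputs occur → does not occur.
Planning chain inoperative [OR]: South radar 2 fails=not, CAN bus 2 failed=not → no input occurs → does not occur.
Fallback branch down [OR]: Planning chain inoperative=not, Emergency brake actuator 2 is down=not → no input occurs → does not occur.
Autonomous vehicle fails to stop [OR]: Perception stack lost=not, Fallback branch down=not → no input occurs → does not occur.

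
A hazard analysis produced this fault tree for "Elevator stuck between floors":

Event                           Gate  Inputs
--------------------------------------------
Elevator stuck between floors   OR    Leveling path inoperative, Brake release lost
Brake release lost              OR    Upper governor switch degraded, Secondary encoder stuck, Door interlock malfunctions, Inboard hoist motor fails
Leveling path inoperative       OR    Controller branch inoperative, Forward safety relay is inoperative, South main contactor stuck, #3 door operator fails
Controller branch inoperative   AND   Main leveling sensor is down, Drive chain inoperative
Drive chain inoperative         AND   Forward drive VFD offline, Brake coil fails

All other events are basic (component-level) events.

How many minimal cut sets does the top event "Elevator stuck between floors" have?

Drive chain inoperative [AND]: one cut set from each child combined → 1 × 1 = 1 cut set(s).
Controller branch inoperative [AND]: one cut set from each child combined → 1 × 1 = 1 cut set(s).
Leveling path inoperative [OR]: union of children's cut sets → 4 cut set(s).
Brake release lost [OR]: union of children's cut sets → 4 cut set(s).
Elevator stuck between floors [OR]: union of children's cut sets → 8 cut set(s).
Minimal cut sets: {Brake coil fails, Forward drive VFD offline, Main leveling sensor is down}; {Forward safety relay is inoperative}; {South main contactor stuck}; {#3 door operator fails}; {Upper governor switch degraded}; {Secondary encoder stuck}; {Door interlock malfunctions}; {Inboard hoist motor fails}.

8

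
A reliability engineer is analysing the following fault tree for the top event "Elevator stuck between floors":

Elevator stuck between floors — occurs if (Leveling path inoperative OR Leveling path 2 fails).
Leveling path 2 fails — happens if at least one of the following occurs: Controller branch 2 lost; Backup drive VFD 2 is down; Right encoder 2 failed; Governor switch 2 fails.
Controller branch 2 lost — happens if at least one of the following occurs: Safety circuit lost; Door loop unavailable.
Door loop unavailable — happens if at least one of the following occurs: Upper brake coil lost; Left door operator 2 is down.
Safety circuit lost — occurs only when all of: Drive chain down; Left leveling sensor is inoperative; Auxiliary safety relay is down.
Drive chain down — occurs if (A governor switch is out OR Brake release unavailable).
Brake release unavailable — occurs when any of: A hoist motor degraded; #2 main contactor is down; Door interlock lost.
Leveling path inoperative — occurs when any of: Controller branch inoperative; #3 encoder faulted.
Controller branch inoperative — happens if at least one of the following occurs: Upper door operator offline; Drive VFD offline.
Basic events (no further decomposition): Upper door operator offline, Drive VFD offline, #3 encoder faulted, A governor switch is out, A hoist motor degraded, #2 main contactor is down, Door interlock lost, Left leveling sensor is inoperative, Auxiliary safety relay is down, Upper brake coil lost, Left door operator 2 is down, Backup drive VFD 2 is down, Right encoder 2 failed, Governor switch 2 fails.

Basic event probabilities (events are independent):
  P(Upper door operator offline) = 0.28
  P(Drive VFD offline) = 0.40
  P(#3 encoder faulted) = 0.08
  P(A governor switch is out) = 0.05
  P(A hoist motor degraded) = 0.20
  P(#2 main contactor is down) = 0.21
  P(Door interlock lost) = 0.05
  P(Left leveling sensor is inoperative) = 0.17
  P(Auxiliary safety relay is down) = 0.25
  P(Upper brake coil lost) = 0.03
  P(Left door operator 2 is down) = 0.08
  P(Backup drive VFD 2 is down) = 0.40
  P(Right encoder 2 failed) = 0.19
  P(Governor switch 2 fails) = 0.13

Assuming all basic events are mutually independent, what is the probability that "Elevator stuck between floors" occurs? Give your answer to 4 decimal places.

P(Controller branch inoperative) [OR] = 1 − (1−0.28) × (1−0.40) = 0.568000
P(Leveling path inoperative) [OR] = 1 − (1−0.568000) × (1−0.08) = 0.602560
P(Brake release unavailable) [OR] = 1 − (1−0.20) × (1−0.21) × (1−0.05) = 0.399600
P(Drive chain down) [OR] = 1 − (1−0.05) × (1−0.399600) = 0.429620
P(Safety circuit lost) [AND] = 0.429620 × 0.17 × 0.25 = 0.018259
P(Door loop unavailable) [OR] = 1 − (1−0.03) × (1−0.08) = 0.107600
P(Controller branch 2 lost) [OR] = 1 − (1−0.018259) × (1−0.107600) = 0.123894
P(Leveling path 2 fails) [OR] = 1 − (1−0.123894) × (1−0.40) × (1−0.19) × (1−0.13) = 0.629565
P(Elevator stuck between floors) [OR] = 1 − (1−0.602560) × (1−0.629565) = 0.852774
Rounded to 4 decimal places: P(Elevator stuck between floors) ≈ 0.8528.

0.8528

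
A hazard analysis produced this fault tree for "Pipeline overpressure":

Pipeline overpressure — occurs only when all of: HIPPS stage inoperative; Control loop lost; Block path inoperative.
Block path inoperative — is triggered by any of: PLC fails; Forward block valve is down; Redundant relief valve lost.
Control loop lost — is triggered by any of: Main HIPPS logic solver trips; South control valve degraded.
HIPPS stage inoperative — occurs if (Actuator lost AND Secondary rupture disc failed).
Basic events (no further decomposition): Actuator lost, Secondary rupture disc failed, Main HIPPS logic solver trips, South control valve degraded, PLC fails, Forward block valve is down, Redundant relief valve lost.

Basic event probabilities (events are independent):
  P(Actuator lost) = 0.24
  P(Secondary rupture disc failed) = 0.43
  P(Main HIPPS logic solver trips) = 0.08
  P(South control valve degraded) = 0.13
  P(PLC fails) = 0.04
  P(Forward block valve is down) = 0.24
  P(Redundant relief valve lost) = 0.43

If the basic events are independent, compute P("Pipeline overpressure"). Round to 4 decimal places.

0.0120

P(HIPPS stage inoperative) [AND] = 0.24 × 0.43 = 0.103200
P(Control loop lost) [OR] = 1 − (1−0.08) × (1−0.13) = 0.199600
P(Block path inoperative) [OR] = 1 − (1−0.04) × (1−0.24) × (1−0.43) = 0.584128
P(Pipeline overpressure) [AND] = 0.103200 × 0.199600 × 0.584128 = 0.012032
Rounded to 4 decimal places: P(Pipeline overpressure) ≈ 0.0120.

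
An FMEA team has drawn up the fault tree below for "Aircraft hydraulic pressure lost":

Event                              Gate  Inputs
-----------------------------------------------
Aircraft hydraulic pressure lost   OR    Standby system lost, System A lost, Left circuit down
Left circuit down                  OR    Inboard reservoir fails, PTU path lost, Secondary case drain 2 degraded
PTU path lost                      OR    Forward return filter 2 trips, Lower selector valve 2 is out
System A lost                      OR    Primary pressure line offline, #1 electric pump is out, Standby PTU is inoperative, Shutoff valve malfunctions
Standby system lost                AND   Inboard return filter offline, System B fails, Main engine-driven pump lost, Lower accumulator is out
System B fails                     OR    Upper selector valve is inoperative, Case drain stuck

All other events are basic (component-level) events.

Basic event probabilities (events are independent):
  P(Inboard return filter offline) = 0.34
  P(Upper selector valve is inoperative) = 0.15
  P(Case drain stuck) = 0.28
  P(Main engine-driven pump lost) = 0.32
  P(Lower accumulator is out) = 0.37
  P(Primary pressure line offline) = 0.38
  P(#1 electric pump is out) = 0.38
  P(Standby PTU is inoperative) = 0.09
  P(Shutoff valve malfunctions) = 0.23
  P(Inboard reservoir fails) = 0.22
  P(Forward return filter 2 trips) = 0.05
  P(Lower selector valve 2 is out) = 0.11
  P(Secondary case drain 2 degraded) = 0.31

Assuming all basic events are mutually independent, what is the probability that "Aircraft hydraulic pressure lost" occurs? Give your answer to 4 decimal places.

P(System B fails) [OR] = 1 − (1−0.15) × (1−0.28) = 0.388000
P(Standby system lost) [AND] = 0.34 × 0.388000 × 0.32 × 0.37 = 0.015619
P(System A lost) [OR] = 1 − (1−0.38) × (1−0.38) × (1−0.09) × (1−0.23) = 0.730651
P(PTU path lost) [OR] = 1 − (1−0.05) × (1−0.11) = 0.154500
P(Left circuit down) [OR] = 1 − (1−0.22) × (1−0.154500) × (1−0.31) = 0.544952
P(Aircraft hydraulic pressure lost) [OR] = 1 − (1−0.015619) × (1−0.730651) × (1−0.544952) = 0.879348
Rounded to 4 decimal places: P(Aircraft hydraulic pressure lost) ≈ 0.8793.

0.8793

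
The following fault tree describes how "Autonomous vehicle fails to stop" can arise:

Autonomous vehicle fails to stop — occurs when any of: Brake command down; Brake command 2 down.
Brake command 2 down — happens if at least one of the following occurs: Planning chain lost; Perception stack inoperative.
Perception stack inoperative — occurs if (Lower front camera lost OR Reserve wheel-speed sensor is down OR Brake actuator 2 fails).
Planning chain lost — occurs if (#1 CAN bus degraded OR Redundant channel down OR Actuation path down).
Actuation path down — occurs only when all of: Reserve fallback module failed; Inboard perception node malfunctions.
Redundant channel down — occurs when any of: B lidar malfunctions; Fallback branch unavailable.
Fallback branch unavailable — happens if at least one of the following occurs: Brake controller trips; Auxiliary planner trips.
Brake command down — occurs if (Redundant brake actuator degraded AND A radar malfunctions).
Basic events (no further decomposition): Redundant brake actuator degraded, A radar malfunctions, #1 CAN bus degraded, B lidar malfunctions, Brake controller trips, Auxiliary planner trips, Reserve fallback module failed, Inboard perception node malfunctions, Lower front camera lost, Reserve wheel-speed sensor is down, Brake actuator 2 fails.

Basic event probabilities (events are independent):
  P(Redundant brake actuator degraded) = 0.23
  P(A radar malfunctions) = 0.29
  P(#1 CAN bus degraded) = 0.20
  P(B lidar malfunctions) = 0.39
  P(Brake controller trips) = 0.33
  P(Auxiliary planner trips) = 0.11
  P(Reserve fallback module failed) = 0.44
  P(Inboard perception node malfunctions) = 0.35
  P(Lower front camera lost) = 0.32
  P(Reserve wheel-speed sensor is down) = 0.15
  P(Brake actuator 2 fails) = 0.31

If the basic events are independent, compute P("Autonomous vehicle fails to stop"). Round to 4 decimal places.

P(Brake command down) [AND] = 0.23 × 0.29 = 0.066700
P(Fallback branch unavailable) [OR] = 1 − (1−0.33) × (1−0.11) = 0.403700
P(Redundant channel down) [OR] = 1 − (1−0.39) × (1−0.403700) = 0.636257
P(Actuation path down) [AND] = 0.44 × 0.35 = 0.154000
P(Planning chain lost) [OR] = 1 − (1−0.20) × (1−0.636257) × (1−0.154000) = 0.753819
P(Perception stack inoperative) [OR] = 1 − (1−0.32) × (1−0.15) × (1−0.31) = 0.601180
P(Brake command 2 down) [OR] = 1 − (1−0.753819) × (1−0.601180) = 0.901818
P(Autonomous vehicle fails to stop) [OR] = 1 − (1−0.066700) × (1−0.901818) = 0.908367
Rounded to 4 decimal places: P(Autonomous vehicle fails to stop) ≈ 0.9084.

0.9084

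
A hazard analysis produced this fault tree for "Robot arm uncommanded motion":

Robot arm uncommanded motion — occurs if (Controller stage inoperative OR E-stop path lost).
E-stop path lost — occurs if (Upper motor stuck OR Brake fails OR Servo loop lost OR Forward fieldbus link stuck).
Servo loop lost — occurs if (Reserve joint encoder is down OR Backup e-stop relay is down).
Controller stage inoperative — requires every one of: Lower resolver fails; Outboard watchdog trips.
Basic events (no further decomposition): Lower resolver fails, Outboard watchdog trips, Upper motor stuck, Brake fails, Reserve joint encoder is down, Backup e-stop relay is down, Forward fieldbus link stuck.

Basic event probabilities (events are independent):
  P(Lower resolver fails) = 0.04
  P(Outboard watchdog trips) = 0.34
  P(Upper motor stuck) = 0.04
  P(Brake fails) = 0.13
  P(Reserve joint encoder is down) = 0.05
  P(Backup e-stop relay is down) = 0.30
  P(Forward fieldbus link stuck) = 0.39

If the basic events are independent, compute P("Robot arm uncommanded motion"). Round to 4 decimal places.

P(Controller stage inoperative) [AND] = 0.04 × 0.34 = 0.013600
P(Servo loop lost) [OR] = 1 − (1−0.05) × (1−0.30) = 0.335000
P(E-stop path lost) [OR] = 1 − (1−0.04) × (1−0.13) × (1−0.335000) × (1−0.39) = 0.661201
P(Robot arm uncommanded motion) [OR] = 1 − (1−0.013600) × (1−0.661201) = 0.665809
Rounded to 4 decimal places: P(Robot arm uncommanded motion) ≈ 0.6658.

0.6658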